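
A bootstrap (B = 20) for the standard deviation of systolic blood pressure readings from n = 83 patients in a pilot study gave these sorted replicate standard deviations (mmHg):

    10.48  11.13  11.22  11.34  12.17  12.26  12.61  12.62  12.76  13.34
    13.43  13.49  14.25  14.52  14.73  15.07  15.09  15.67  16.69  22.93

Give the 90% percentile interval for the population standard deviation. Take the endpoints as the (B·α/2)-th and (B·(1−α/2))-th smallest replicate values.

α = 0.10; lower rank = 20 × 0.050 = 1; upper rank = 20 × 0.950 = 19.
The 1st smallest replicate is 10.48; the 19th is 16.69.

(10.48, 16.69)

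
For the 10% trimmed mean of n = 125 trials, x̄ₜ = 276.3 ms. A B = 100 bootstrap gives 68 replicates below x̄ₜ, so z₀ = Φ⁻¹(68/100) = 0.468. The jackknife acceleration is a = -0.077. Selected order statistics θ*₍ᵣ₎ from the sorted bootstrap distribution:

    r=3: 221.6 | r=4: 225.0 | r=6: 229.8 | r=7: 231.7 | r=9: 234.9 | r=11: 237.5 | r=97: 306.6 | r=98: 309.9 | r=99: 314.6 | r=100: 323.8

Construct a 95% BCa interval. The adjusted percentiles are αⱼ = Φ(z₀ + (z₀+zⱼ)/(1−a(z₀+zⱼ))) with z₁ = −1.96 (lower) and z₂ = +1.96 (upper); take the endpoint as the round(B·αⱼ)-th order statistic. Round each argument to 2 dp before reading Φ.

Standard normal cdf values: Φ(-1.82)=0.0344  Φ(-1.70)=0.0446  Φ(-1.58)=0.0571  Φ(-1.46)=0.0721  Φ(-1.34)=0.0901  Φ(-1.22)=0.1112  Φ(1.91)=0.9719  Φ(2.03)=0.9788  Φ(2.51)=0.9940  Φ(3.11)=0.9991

Lower: z₀ + z₁ = 0.468 + (-1.960) = -1.492; 1 − a(z₀+z₁) = 1 − (-0.077)(-1.492) = 0.8851; argument = 0.468 + (-1.492)/0.8851 = -1.2177 → -1.22.
α₁ = Φ(-1.22) = 0.1112; rank = round(100 × 0.1112) = 11; θ*₍11₎ = 237.5.
Upper: z₀ + z₂ = 2.428; 1 − a(z₀+z₂) = 1.1870; argument = 2.5136 → 2.51; α₂ = 0.9940; rank = 99; θ*₍99₎ = 314.6.

(237.5, 314.6)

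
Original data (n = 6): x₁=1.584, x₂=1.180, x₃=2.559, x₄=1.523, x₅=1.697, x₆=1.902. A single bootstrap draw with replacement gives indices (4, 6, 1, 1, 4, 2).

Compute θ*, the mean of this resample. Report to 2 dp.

θ* = 1.55

Resample values: 1.523, 1.902, 1.584, 1.584, 1.523, 1.180.
Mean = (1.523 + 1.902 + 1.584 + 1.584 + 1.523 + 1.180) / 6 = 9.2960 / 6 = 1.55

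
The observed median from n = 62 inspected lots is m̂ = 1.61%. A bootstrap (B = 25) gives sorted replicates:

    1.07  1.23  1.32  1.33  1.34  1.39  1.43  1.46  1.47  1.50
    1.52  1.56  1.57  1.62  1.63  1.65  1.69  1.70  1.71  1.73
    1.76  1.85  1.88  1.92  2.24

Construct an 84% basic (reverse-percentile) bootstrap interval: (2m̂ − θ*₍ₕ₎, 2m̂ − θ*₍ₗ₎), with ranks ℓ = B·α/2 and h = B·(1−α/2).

(1.34, 1.99)

Percentile endpoints at ranks 2 and 23: θ*₍2₎ = 1.23, θ*₍23₎ = 1.88.
Basic interval reflects these around m̂:
  lower = 2 × 1.61 − 1.88 = 1.34
  upper = 2 × 1.61 − 1.23 = 1.99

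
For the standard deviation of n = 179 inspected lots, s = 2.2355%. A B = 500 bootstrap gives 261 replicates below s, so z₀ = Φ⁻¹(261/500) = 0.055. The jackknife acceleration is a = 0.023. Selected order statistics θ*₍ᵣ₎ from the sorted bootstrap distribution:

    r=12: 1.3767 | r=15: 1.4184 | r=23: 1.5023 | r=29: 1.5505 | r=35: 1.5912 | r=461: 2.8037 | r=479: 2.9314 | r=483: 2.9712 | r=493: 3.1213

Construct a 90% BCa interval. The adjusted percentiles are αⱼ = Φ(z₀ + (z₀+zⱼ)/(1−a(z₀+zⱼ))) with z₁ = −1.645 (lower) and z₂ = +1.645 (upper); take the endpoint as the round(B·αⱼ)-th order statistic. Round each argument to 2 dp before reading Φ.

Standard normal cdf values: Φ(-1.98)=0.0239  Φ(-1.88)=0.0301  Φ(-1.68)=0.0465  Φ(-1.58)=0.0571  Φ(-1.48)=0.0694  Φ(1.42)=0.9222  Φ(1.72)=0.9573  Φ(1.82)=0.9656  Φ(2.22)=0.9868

(1.5912, 2.9712)

Lower: z₀ + z₁ = 0.055 + (-1.645) = -1.590; 1 − a(z₀+z₁) = 1 − (0.023)(-1.590) = 1.0366; argument = 0.055 + (-1.590)/1.0366 = -1.4789 → -1.48.
α₁ = Φ(-1.48) = 0.0694; rank = round(500 × 0.0694) = 35; θ*₍35₎ = 1.5912.
Upper: z₀ + z₂ = 1.700; 1 − a(z₀+z₂) = 0.9609; argument = 1.8242 → 1.82; α₂ = 0.9656; rank = 483; θ*₍483₎ = 2.9712.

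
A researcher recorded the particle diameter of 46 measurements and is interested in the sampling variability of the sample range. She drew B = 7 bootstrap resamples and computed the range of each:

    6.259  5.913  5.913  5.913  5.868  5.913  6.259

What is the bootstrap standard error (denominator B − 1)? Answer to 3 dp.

Bootstrap SE is the standard deviation of the 7 replicate ranges.
Mean of replicates: (6.259 + 5.913 + 5.913 + 5.913 + 5.868 + 5.913 + 6.259) / 7 = 42.0380 / 7 = 6.0054
Sum of squared deviations: (+0.2536)² + (−0.0924)² + (−0.0924)² + (−0.0924)² + (−0.1374)² + (−0.0924)² + (+0.2536)² = 0.1817
Variance = 0.1817 / 6 = 0.0303
SE* = √0.0303

SE* = 0.174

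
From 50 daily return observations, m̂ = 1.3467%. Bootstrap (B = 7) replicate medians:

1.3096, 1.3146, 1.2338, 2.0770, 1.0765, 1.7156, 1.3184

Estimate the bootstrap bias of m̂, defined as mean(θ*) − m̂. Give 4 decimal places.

mean(θ*) = (1.3096 + 1.3146 + 1.2338 + 2.0770 + 1.0765 + 1.7156 + 1.3184) / 7 = 1.43507
bias = 1.43507 − 1.3467

bias = +0.0884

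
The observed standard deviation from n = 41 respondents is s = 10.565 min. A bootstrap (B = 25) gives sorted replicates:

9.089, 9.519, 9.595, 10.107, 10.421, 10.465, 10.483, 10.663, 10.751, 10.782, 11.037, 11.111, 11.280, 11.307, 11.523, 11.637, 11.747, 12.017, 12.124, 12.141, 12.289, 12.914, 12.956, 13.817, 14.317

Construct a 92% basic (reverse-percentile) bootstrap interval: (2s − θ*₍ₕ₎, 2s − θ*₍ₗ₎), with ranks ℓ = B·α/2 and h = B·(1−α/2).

(7.313, 12.041)

Percentile endpoints at ranks 1 and 24: θ*₍1₎ = 9.089, θ*₍24₎ = 13.817.
Basic interval reflects these around s:
  lower = 2 × 10.565 − 13.817 = 7.313
  upper = 2 × 10.565 − 9.089 = 12.041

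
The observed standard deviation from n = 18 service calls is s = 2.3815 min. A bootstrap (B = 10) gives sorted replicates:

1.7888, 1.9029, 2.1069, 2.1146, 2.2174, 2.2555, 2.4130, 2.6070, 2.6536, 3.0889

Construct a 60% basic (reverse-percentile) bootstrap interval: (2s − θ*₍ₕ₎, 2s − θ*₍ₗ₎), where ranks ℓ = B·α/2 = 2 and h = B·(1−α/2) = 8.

(2.1560, 2.8601)

Percentile endpoints at ranks 2 and 8: θ*₍2₎ = 1.9029, θ*₍8₎ = 2.6070.
Basic interval reflects these around s:
  lower = 2 × 2.3815 − 2.6070 = 2.1560
  upper = 2 × 2.3815 − 1.9029 = 2.8601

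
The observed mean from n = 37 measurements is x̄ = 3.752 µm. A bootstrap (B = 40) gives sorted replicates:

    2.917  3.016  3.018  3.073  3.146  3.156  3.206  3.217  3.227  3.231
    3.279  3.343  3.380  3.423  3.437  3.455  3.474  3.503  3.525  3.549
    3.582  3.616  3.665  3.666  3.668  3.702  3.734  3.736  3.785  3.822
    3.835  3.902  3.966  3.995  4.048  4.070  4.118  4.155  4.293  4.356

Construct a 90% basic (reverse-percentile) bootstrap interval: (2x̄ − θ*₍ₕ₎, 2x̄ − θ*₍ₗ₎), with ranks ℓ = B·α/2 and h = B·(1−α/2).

(3.349, 4.488)

Percentile endpoints at ranks 2 and 38: θ*₍2₎ = 3.016, θ*₍38₎ = 4.155.
Basic interval reflects these around x̄:
  lower = 2 × 3.752 − 4.155 = 3.349
  upper = 2 × 3.752 − 3.016 = 4.488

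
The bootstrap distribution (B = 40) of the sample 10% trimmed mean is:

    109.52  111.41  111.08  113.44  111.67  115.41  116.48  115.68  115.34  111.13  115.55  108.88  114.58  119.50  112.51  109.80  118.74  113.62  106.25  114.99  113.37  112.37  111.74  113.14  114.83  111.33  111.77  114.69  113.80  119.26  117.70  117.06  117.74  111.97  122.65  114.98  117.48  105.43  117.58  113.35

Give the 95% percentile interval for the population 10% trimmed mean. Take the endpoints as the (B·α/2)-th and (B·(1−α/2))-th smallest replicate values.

Sorted replicates: 105.43, 106.25, 108.88, 109.52, 109.80, 111.08, 111.13, 111.33, 111.41, 111.67, 111.74, 111.77, 111.97, 112.37, 112.51, 113.14, 113.35, 113.37, 113.44, 113.62, 113.80, 114.58, 114.69, 114.83, 114.98, 114.99, 115.34, 115.41, 115.55, 115.68, 116.48, 117.06, 117.48, 117.58, 117.70, 117.74, 118.74, 119.26, 119.50, 122.65
α = 0.05; lower rank = 40 × 0.025 = 1; upper rank = 40 × 0.975 = 39.
The 1st smallest replicate is 105.43; the 39th is 119.50.

(105.43, 119.50)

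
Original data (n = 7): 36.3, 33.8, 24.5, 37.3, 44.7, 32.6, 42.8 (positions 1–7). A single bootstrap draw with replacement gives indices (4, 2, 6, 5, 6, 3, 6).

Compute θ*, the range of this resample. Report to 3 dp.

θ* = 20.200

Resample values: 37.3, 33.8, 32.6, 44.7, 32.6, 24.5, 32.6.
Range = 44.7 − 24.5 = 20.200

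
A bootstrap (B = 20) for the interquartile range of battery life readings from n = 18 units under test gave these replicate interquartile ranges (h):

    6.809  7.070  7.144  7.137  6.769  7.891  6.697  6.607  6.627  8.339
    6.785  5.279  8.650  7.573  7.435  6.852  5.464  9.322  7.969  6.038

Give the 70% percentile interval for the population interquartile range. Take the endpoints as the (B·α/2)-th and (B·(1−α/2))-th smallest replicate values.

(6.038, 7.969)

Sorted replicates: 5.279, 5.464, 6.038, 6.607, 6.627, 6.697, 6.769, 6.785, 6.809, 6.852, 7.070, 7.137, 7.144, 7.435, 7.573, 7.891, 7.969, 8.339, 8.650, 9.322
α = 0.30; lower rank = 20 × 0.150 = 3; upper rank = 20 × 0.850 = 17.
The 3rd smallest replicate is 6.038; the 17th is 7.969.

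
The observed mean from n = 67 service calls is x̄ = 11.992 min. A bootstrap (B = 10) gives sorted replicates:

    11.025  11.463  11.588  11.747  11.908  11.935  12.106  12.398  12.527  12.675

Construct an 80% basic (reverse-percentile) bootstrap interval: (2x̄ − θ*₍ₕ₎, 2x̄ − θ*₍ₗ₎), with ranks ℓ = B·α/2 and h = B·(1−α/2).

Percentile endpoints at ranks 1 and 9: θ*₍1₎ = 11.025, θ*₍9₎ = 12.527.
Basic interval reflects these around x̄:
  lower = 2 × 11.992 − 12.527 = 11.457
  upper = 2 × 11.992 − 11.025 = 12.959

(11.457, 12.959)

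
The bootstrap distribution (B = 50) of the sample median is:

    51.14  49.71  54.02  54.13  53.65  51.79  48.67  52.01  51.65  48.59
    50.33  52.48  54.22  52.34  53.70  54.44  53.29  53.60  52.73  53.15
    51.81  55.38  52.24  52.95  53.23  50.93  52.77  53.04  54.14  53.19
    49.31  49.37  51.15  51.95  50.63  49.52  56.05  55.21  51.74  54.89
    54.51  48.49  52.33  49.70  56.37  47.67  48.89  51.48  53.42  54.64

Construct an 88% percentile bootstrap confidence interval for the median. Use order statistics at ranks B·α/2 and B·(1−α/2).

Sorted replicates: 47.67, 48.49, 48.59, 48.67, 48.89, 49.31, 49.37, 49.52, 49.70, 49.71, 50.33, 50.63, 50.93, 51.14, 51.15, 51.48, 51.65, 51.74, 51.79, 51.81, 51.95, 52.01, 52.24, 52.33, 52.34, 52.48, 52.73, 52.77, 52.95, 53.04, 53.15, 53.19, 53.23, 53.29, 53.42, 53.60, 53.65, 53.70, 54.02, 54.13, 54.14, 54.22, 54.44, 54.51, 54.64, 54.89, 55.21, 55.38, 56.05, 56.37
α = 0.12; lower rank = 50 × 0.060 = 3; upper rank = 50 × 0.940 = 47.
The 3rd smallest replicate is 48.59; the 47th is 55.21.

(48.59, 55.21)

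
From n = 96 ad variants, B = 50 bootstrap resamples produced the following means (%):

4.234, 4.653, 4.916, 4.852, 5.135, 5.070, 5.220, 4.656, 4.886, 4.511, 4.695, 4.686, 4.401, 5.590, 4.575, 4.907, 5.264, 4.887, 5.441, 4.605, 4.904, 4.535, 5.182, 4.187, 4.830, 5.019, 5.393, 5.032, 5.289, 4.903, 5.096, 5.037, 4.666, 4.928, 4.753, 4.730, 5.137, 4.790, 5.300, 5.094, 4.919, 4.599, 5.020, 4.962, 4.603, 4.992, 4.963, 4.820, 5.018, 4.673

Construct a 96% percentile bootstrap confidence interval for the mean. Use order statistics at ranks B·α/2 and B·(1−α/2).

Sorted replicates: 4.187, 4.234, 4.401, 4.511, 4.535, 4.575, 4.599, 4.603, 4.605, 4.653, 4.656, 4.666, 4.673, 4.686, 4.695, 4.730, 4.753, 4.790, 4.820, 4.830, 4.852, 4.886, 4.887, 4.903, 4.904, 4.907, 4.916, 4.919, 4.928, 4.962, 4.963, 4.992, 5.018, 5.019, 5.020, 5.032, 5.037, 5.070, 5.094, 5.096, 5.135, 5.137, 5.182, 5.220, 5.264, 5.289, 5.300, 5.393, 5.441, 5.590
α = 0.04; lower rank = 50 × 0.020 = 1; upper rank = 50 × 0.980 = 49.
The 1st smallest replicate is 4.187; the 49th is 5.441.

(4.187, 5.441)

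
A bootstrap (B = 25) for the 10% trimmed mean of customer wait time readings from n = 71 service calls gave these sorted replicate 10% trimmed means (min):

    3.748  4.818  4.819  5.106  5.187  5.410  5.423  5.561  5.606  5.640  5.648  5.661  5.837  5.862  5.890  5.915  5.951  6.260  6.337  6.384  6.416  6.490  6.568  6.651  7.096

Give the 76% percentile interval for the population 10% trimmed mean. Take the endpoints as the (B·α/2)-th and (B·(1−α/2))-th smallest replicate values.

α = 0.24; lower rank = 25 × 0.120 = 3; upper rank = 25 × 0.880 = 22.
The 3rd smallest replicate is 4.819; the 22nd is 6.490.

(4.819, 6.490)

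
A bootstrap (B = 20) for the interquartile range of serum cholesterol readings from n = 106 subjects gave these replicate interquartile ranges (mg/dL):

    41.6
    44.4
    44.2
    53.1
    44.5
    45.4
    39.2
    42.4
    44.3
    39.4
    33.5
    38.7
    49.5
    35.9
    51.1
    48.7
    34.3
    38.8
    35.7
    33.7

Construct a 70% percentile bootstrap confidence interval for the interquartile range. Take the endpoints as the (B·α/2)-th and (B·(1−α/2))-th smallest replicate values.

(34.3, 48.7)

Sorted replicates: 33.5, 33.7, 34.3, 35.7, 35.9, 38.7, 38.8, 39.2, 39.4, 41.6, 42.4, 44.2, 44.3, 44.4, 44.5, 45.4, 48.7, 49.5, 51.1, 53.1
α = 0.30; lower rank = 20 × 0.150 = 3; upper rank = 20 × 0.850 = 17.
The 3rd smallest replicate is 34.3; the 17th is 48.7.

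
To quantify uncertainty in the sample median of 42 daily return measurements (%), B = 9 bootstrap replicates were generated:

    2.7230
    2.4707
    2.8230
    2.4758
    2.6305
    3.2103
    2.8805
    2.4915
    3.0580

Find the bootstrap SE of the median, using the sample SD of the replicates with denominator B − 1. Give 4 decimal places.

SE* = 0.2655

Bootstrap SE is the standard deviation of the 9 replicate medians.
Mean of replicates: (2.7230 + 2.4707 + 2.8230 + 2.4758 + 2.6305 + 3.2103 + 2.8805 + 2.4915 + 3.0580) / 9 = 24.76330 / 9 = 2.75148
Sum of squared deviations: (−0.02848)² + (−0.28078)² + (+0.07152)² + (−0.27568)² + (−0.12098)² + (+0.45882)² + (+0.12902)² + (−0.25998)² + (+0.30652)² = 0.56411
Variance = 0.56411 / 8 = 0.07051
SE* = √0.07051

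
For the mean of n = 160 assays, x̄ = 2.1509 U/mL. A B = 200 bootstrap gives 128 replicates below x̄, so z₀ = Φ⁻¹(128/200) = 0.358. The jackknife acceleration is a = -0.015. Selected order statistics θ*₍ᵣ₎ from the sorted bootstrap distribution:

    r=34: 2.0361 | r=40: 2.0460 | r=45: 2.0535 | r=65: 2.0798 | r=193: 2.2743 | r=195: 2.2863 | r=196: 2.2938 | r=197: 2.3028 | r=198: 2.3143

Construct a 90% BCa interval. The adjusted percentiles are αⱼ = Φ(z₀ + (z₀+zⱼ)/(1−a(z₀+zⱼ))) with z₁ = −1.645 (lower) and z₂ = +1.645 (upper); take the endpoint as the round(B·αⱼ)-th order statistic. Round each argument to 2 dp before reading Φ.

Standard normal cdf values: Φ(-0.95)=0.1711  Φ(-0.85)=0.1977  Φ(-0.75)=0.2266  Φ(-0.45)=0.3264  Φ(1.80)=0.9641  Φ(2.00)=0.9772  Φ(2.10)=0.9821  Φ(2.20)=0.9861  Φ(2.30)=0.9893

(2.0361, 2.3143)

Lower: z₀ + z₁ = 0.358 + (-1.645) = -1.287; 1 − a(z₀+z₁) = 1 − (-0.015)(-1.287) = 0.9807; argument = 0.358 + (-1.287)/0.9807 = -0.9543 → -0.95.
α₁ = Φ(-0.95) = 0.1711; rank = round(200 × 0.1711) = 34; θ*₍34₎ = 2.0361.
Upper: z₀ + z₂ = 2.003; 1 − a(z₀+z₂) = 1.0300; argument = 2.3026 → 2.30; α₂ = 0.9893; rank = 198; θ*₍198₎ = 2.3143.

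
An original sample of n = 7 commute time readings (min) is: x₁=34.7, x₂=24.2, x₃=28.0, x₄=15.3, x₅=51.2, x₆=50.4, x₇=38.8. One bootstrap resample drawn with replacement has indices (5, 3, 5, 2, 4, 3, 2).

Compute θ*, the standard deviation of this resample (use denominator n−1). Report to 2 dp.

θ* = 13.96

Resample values: 51.2, 28.0, 51.2, 24.2, 15.3, 28.0, 24.2.
Mean = 31.7286; sum of squared deviations = 1169.3343
s² = 1169.3343 / 6 = 194.8890
s = √194.8890 = 13.96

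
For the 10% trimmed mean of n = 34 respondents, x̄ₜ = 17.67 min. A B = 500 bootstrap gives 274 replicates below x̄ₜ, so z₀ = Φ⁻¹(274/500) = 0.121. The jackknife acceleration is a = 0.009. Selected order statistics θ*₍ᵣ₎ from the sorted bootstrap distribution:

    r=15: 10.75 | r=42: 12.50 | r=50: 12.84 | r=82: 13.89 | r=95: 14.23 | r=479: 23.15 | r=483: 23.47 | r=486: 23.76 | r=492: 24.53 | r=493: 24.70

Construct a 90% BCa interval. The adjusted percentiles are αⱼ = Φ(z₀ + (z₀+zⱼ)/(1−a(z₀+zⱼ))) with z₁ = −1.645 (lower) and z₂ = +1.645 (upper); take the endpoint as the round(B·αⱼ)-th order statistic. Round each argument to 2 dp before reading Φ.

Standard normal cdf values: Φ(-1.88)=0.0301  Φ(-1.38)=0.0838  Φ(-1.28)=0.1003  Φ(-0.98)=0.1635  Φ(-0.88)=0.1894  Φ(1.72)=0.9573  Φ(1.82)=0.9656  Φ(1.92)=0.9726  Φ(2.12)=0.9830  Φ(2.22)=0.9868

Lower: z₀ + z₁ = 0.121 + (-1.645) = -1.524; 1 − a(z₀+z₁) = 1 − (0.009)(-1.524) = 1.0137; argument = 0.121 + (-1.524)/1.0137 = -1.3824 → -1.38.
α₁ = Φ(-1.38) = 0.0838; rank = round(500 × 0.0838) = 42; θ*₍42₎ = 12.50.
Upper: z₀ + z₂ = 1.766; 1 − a(z₀+z₂) = 0.9841; argument = 1.9155 → 1.92; α₂ = 0.9726; rank = 486; θ*₍486₎ = 23.76.

(12.50, 23.76)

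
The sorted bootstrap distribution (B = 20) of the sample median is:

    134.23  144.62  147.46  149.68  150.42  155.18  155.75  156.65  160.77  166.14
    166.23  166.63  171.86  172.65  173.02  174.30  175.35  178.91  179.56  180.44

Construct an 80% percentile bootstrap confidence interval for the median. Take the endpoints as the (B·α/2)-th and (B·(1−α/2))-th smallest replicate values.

(144.62, 178.91)

α = 0.20; lower rank = 20 × 0.100 = 2; upper rank = 20 × 0.900 = 18.
The 2nd smallest replicate is 144.62; the 18th is 178.91.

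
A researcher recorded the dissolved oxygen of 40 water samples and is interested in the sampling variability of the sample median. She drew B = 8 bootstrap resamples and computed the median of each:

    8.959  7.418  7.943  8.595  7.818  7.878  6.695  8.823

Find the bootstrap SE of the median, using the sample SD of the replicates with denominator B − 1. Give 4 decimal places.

SE* = 0.7599

Bootstrap SE is the standard deviation of the 8 replicate medians.
Mean of replicates: (8.959 + 7.418 + 7.943 + 8.595 + 7.818 + 7.878 + 6.695 + 8.823) / 8 = 64.12900 / 8 = 8.01613
Sum of squared deviations: (+0.94287)² + (−0.59813)² + (−0.07313)² + (+0.57888)² + (−0.19813)² + (−0.13813)² + (−1.32113)² + (+0.80687)² = 4.04196
Variance = 4.04196 / 7 = 0.57742
SE* = √0.57742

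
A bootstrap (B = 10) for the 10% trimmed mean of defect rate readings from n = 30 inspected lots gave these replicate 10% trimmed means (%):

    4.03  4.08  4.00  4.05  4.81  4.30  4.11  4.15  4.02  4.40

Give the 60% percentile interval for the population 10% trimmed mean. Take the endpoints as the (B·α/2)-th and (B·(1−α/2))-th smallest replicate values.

Sorted replicates: 4.00, 4.02, 4.03, 4.05, 4.08, 4.11, 4.15, 4.30, 4.40, 4.81
α = 0.40; lower rank = 10 × 0.200 = 2; upper rank = 10 × 0.800 = 8.
The 2nd smallest replicate is 4.02; the 8th is 4.30.

(4.02, 4.30)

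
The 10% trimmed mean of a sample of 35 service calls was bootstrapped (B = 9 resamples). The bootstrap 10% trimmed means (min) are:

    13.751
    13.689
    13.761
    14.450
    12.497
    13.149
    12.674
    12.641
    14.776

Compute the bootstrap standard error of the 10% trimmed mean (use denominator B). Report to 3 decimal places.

SE* = 0.763

Bootstrap SE is the standard deviation of the 9 replicate 10% trimmed means.
Mean of replicates: (13.751 + 13.689 + 13.761 + 14.450 + 12.497 + 13.149 + 12.674 + 12.641 + 14.776) / 9 = 121.3880 / 9 = 13.4876
Sum of squared deviations: (+0.2634)² + (+0.2014)² + (+0.2734)² + (+0.9624)² + (−0.9906)² + (−0.3386)² + (−0.8136)² + (−0.8466)² + (+1.2884)² = 5.2455
Variance = 5.2455 / 9 = 0.5828
SE* = √0.5828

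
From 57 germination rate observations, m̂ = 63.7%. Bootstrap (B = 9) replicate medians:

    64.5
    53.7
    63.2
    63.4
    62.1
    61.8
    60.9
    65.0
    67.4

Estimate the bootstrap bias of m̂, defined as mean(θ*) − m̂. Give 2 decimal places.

bias = −1.26

mean(θ*) = (64.5 + 53.7 + 63.2 + 63.4 + 62.1 + 61.8 + 60.9 + 65.0 + 67.4) / 9 = 62.444
bias = 62.444 − 63.7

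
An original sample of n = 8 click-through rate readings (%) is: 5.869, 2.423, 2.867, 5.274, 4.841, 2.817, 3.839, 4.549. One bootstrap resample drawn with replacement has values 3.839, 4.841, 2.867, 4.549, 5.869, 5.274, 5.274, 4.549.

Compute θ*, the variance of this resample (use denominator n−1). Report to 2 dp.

Mean = 4.6327; sum of squared deviations = 6.1560
s² = 6.1560 / 7 = 0.8794

θ* = 0.88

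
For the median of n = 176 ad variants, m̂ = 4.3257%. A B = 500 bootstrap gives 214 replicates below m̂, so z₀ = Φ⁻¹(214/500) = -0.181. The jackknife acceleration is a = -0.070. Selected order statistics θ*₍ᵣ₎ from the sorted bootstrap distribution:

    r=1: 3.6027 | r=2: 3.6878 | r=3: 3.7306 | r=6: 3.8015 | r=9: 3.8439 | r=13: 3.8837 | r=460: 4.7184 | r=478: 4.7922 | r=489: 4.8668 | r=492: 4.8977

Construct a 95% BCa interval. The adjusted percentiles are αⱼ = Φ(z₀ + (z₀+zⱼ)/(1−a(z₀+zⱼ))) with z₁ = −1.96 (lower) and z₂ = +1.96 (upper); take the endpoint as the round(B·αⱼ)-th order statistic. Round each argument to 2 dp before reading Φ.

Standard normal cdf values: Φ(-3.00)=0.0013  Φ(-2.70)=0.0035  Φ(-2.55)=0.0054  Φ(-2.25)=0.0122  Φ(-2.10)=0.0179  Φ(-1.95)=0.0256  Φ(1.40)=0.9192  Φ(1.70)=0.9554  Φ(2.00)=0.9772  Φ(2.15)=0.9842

Lower: z₀ + z₁ = -0.181 + (-1.960) = -2.141; 1 − a(z₀+z₁) = 1 − (-0.070)(-2.141) = 0.8501; argument = -0.181 + (-2.141)/0.8501 = -2.6994 → -2.70.
α₁ = Φ(-2.70) = 0.0035; rank = round(500 × 0.0035) = 2; θ*₍2₎ = 3.6878.
Upper: z₀ + z₂ = 1.779; 1 − a(z₀+z₂) = 1.1245; argument = 1.4010 → 1.40; α₂ = 0.9192; rank = 460; θ*₍460₎ = 4.7184.

(3.6878, 4.7184)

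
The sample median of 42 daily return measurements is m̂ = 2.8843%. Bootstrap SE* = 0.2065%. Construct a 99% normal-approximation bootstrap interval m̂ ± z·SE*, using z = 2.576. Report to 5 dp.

(2.35236, 3.41624)

Margin = 2.576 × 0.2065 = 0.531944
Interval: 2.8843 ± 0.531944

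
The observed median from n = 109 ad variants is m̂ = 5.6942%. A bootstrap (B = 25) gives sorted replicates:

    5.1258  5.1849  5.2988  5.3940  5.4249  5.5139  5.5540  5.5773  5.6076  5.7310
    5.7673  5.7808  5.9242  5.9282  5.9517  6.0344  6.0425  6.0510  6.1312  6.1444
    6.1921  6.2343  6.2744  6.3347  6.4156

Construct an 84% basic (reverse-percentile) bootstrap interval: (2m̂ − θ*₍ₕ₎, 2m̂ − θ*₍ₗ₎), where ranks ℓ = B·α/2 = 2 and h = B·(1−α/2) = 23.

(5.1140, 6.2035)

Percentile endpoints at ranks 2 and 23: θ*₍2₎ = 5.1849, θ*₍23₎ = 6.2744.
Basic interval reflects these around m̂:
  lower = 2 × 5.6942 − 6.2744 = 5.1140
  upper = 2 × 5.6942 − 5.1849 = 6.2035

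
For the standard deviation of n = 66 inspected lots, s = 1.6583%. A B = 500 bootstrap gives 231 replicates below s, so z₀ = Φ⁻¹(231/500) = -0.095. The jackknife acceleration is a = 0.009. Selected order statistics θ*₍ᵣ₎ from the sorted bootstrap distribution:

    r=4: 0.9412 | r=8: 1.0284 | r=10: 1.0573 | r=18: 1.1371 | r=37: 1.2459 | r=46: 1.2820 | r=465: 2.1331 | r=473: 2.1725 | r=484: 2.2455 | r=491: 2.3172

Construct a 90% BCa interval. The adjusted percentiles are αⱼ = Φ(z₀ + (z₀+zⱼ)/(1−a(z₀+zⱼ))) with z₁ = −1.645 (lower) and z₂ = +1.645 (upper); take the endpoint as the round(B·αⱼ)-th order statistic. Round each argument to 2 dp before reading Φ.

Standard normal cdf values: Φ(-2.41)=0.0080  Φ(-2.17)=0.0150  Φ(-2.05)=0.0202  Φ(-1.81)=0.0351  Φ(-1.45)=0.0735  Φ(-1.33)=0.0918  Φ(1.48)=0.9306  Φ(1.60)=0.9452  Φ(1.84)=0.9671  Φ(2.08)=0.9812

(1.1371, 2.1331)

Lower: z₀ + z₁ = -0.095 + (-1.645) = -1.740; 1 − a(z₀+z₁) = 1 − (0.009)(-1.740) = 1.0157; argument = -0.095 + (-1.740)/1.0157 = -1.8082 → -1.81.
α₁ = Φ(-1.81) = 0.0351; rank = round(500 × 0.0351) = 18; θ*₍18₎ = 1.1371.
Upper: z₀ + z₂ = 1.550; 1 − a(z₀+z₂) = 0.9860; argument = 1.4769 → 1.48; α₂ = 0.9306; rank = 465; θ*₍465₎ = 2.1331.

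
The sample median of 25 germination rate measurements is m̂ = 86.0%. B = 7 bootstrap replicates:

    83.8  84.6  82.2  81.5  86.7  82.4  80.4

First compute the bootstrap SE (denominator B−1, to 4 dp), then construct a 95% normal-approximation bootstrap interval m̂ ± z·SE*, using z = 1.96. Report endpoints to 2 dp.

Mean of replicates = 83.0857; sum of squared deviations = 26.8486; SE* = √(26.8486/6) = 2.1154
Margin = 1.96 × 2.1154 = 4.146
Interval: 86.0 ± 4.146

(81.85, 90.15)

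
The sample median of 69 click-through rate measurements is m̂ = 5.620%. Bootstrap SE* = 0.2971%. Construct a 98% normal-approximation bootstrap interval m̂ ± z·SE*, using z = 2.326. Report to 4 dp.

(4.9289, 6.3111)

Margin = 2.326 × 0.2971 = 0.69105
Interval: 5.620 ± 0.69105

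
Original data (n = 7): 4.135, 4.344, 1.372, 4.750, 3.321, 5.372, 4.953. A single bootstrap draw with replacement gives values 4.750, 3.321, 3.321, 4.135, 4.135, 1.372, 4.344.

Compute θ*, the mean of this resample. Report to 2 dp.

θ* = 3.63

Mean = (4.750 + 3.321 + 3.321 + 4.135 + 4.135 + 1.372 + 4.344) / 7 = 25.3780 / 7 = 3.63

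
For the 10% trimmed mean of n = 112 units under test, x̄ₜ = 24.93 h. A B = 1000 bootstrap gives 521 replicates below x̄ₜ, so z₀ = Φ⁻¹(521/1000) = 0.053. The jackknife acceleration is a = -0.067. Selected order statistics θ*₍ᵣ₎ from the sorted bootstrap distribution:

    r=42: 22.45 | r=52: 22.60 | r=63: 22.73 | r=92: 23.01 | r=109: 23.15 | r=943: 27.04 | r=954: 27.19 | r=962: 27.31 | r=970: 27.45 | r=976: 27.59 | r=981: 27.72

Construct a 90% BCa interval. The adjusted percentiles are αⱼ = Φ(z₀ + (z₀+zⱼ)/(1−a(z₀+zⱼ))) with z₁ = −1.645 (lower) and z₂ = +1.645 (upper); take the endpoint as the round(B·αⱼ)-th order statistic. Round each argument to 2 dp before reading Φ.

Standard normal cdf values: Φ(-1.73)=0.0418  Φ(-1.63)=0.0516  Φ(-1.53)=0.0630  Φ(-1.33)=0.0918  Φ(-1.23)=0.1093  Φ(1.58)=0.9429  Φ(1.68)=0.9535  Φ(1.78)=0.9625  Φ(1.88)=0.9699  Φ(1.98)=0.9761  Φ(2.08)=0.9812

Lower: z₀ + z₁ = 0.053 + (-1.645) = -1.592; 1 − a(z₀+z₁) = 1 − (-0.067)(-1.592) = 0.8933; argument = 0.053 + (-1.592)/0.8933 = -1.7291 → -1.73.
α₁ = Φ(-1.73) = 0.0418; rank = round(1000 × 0.0418) = 42; θ*₍42₎ = 22.45.
Upper: z₀ + z₂ = 1.698; 1 − a(z₀+z₂) = 1.1138; argument = 1.5776 → 1.58; α₂ = 0.9429; rank = 943; θ*₍943₎ = 27.04.

(22.45, 27.04)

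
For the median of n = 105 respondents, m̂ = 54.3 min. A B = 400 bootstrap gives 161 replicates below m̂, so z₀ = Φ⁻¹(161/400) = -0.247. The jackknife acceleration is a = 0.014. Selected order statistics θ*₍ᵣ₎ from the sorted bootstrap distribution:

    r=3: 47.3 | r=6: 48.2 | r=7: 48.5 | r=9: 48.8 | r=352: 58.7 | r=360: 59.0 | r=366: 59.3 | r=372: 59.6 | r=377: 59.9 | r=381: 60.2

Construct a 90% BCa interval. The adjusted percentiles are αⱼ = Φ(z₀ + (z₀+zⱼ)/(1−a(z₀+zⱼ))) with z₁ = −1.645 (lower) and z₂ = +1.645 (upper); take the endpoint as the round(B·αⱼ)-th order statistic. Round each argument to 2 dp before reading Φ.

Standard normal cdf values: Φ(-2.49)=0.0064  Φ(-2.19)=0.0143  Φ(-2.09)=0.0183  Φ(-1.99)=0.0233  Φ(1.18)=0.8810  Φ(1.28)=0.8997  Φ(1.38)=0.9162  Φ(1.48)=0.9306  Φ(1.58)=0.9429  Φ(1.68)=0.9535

(48.5, 58.7)

Lower: z₀ + z₁ = -0.247 + (-1.645) = -1.892; 1 − a(z₀+z₁) = 1 − (0.014)(-1.892) = 1.0265; argument = -0.247 + (-1.892)/1.0265 = -2.0902 → -2.09.
α₁ = Φ(-2.09) = 0.0183; rank = round(400 × 0.0183) = 7; θ*₍7₎ = 48.5.
Upper: z₀ + z₂ = 1.398; 1 − a(z₀+z₂) = 0.9804; argument = 1.1789 → 1.18; α₂ = 0.8810; rank = 352; θ*₍352₎ = 58.7.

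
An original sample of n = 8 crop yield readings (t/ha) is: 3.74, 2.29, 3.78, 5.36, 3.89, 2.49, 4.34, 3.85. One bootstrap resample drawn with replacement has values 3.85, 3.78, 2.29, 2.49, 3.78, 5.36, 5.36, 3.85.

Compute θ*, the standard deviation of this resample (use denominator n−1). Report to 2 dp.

θ* = 1.12

Mean = 3.8450; sum of squared deviations = 8.8530
s² = 8.8530 / 7 = 1.2647
s = √1.2647 = 1.12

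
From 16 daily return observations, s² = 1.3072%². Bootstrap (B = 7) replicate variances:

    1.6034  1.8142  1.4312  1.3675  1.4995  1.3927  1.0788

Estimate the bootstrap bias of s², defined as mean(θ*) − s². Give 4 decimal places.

bias = +0.1481

mean(θ*) = (1.6034 + 1.8142 + 1.4312 + 1.3675 + 1.4995 + 1.3927 + 1.0788) / 7 = 1.45533
bias = 1.45533 − 1.3072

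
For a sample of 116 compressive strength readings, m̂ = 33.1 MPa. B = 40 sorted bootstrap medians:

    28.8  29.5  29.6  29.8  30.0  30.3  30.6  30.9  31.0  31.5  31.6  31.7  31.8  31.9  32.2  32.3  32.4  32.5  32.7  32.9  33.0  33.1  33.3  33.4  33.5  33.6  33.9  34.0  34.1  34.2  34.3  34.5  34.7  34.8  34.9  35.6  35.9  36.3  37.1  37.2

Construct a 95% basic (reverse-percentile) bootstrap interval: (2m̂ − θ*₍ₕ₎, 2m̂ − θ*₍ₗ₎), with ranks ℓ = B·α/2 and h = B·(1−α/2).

(29.1, 37.4)

Percentile endpoints at ranks 1 and 39: θ*₍1₎ = 28.8, θ*₍39₎ = 37.1.
Basic interval reflects these around m̂:
  lower = 2 × 33.1 − 37.1 = 29.1
  upper = 2 × 33.1 − 28.8 = 37.4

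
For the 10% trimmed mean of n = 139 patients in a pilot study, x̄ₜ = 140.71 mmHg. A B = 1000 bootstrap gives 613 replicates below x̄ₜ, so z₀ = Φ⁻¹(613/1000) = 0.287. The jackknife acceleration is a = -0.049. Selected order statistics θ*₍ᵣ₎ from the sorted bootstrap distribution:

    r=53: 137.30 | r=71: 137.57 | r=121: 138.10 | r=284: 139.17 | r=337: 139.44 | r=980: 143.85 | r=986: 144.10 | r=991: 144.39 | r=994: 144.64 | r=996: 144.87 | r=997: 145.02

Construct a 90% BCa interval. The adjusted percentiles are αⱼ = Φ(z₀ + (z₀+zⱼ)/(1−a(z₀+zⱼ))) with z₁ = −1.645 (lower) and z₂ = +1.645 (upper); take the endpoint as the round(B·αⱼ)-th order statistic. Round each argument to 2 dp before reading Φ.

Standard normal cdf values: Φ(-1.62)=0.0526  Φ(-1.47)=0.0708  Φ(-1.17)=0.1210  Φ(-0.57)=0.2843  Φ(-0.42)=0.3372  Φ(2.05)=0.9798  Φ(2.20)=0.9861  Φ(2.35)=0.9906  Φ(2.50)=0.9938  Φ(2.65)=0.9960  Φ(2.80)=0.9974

Lower: z₀ + z₁ = 0.287 + (-1.645) = -1.358; 1 − a(z₀+z₁) = 1 − (-0.049)(-1.358) = 0.9335; argument = 0.287 + (-1.358)/0.9335 = -1.1678 → -1.17.
α₁ = Φ(-1.17) = 0.1210; rank = round(1000 × 0.1210) = 121; θ*₍121₎ = 138.10.
Upper: z₀ + z₂ = 1.932; 1 − a(z₀+z₂) = 1.0947; argument = 2.0519 → 2.05; α₂ = 0.9798; rank = 980; θ*₍980₎ = 143.85.

(138.10, 143.85)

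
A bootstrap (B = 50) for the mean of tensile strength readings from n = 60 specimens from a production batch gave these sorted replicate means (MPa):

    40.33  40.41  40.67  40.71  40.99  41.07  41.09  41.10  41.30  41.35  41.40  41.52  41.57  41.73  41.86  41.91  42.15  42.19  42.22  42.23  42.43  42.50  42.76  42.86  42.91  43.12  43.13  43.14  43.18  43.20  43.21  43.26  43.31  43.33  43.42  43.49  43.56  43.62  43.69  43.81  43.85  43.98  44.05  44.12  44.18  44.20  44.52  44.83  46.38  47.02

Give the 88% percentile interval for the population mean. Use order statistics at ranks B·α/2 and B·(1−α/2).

(40.67, 44.52)

α = 0.12; lower rank = 50 × 0.060 = 3; upper rank = 50 × 0.940 = 47.
The 3rd smallest replicate is 40.67; the 47th is 44.52.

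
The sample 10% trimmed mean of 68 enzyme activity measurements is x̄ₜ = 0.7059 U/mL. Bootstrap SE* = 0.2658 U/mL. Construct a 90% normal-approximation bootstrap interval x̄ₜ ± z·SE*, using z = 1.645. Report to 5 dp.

Margin = 1.645 × 0.2658 = 0.437241
Interval: 0.7059 ± 0.437241

(0.26866, 1.14314)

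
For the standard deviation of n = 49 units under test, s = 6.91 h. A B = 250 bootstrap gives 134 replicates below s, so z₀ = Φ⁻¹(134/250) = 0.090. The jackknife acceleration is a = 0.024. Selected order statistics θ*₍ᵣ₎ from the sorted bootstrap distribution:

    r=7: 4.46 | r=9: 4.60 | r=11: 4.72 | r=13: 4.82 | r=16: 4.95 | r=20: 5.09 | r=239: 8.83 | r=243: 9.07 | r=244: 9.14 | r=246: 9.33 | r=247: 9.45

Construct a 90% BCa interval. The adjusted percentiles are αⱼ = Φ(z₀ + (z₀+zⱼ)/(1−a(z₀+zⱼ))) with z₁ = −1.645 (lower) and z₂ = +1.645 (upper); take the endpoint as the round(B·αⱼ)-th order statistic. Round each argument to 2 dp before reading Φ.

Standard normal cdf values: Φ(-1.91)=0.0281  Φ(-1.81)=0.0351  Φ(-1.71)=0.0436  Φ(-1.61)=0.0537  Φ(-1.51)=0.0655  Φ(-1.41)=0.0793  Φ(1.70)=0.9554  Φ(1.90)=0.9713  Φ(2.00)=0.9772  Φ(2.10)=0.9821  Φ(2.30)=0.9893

(5.09, 9.07)

Lower: z₀ + z₁ = 0.090 + (-1.645) = -1.555; 1 − a(z₀+z₁) = 1 − (0.024)(-1.555) = 1.0373; argument = 0.090 + (-1.555)/1.0373 = -1.4091 → -1.41.
α₁ = Φ(-1.41) = 0.0793; rank = round(250 × 0.0793) = 20; θ*₍20₎ = 5.09.
Upper: z₀ + z₂ = 1.735; 1 − a(z₀+z₂) = 0.9584; argument = 1.9004 → 1.90; α₂ = 0.9713; rank = 243; θ*₍243₎ = 9.07.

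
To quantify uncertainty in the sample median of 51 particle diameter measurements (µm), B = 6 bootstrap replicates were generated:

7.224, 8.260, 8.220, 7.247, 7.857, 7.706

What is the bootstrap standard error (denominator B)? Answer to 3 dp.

SE* = 0.413

Bootstrap SE is the standard deviation of the 6 replicate medians.
Mean of replicates: (7.224 + 8.260 + 8.220 + 7.247 + 7.857 + 7.706) / 6 = 46.5140 / 6 = 7.7523
Sum of squared deviations: (−0.5283)² + (+0.5077)² + (+0.4677)² + (−0.5053)² + (+0.1047)² + (−0.0463)² = 1.0240
Variance = 1.0240 / 6 = 0.1707
SE* = √0.1707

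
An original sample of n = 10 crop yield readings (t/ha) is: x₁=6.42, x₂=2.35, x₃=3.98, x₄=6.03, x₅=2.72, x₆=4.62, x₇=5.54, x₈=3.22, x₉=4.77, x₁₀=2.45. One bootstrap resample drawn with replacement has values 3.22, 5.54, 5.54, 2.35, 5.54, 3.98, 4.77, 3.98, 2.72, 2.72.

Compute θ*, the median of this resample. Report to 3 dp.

θ* = 3.980

Sorted: 2.35, 2.72, 2.72, 3.22, 3.98, 3.98, 4.77, 5.54, 5.54, 5.54
Median = average of the two middle values = 3.980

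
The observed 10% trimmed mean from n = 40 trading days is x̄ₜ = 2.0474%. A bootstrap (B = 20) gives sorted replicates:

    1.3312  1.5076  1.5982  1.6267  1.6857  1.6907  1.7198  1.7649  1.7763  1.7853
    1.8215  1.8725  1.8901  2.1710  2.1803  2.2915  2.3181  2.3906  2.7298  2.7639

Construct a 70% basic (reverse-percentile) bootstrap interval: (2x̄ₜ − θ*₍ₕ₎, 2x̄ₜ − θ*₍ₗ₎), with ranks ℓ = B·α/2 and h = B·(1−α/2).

(1.7767, 2.4966)

Percentile endpoints at ranks 3 and 17: θ*₍3₎ = 1.5982, θ*₍17₎ = 2.3181.
Basic interval reflects these around x̄ₜ:
  lower = 2 × 2.0474 − 2.3181 = 1.7767
  upper = 2 × 2.0474 − 1.5982 = 2.4966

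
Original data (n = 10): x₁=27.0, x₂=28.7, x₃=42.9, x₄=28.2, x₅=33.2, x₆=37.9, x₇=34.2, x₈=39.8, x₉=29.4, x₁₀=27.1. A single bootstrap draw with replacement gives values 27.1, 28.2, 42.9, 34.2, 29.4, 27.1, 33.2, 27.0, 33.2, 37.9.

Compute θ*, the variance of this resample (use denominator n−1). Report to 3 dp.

θ* = 28.395

Mean = 32.0200; sum of squared deviations = 255.5560
s² = 255.5560 / 9 = 28.3951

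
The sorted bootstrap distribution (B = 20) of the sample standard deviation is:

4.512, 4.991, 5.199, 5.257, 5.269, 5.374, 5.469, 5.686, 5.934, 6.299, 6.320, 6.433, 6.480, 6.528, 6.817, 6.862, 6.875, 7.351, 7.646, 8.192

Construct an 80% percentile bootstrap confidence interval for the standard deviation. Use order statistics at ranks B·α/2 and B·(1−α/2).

(4.991, 7.351)

α = 0.20; lower rank = 20 × 0.100 = 2; upper rank = 20 × 0.900 = 18.
The 2nd smallest replicate is 4.991; the 18th is 7.351.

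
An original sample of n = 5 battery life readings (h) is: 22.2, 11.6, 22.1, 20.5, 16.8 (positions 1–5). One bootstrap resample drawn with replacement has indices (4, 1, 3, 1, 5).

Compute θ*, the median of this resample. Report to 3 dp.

θ* = 22.100

Resample values: 20.5, 22.2, 22.1, 22.2, 16.8.
Sorted: 16.8, 20.5, 22.1, 22.2, 22.2
Median = middle value = 22.100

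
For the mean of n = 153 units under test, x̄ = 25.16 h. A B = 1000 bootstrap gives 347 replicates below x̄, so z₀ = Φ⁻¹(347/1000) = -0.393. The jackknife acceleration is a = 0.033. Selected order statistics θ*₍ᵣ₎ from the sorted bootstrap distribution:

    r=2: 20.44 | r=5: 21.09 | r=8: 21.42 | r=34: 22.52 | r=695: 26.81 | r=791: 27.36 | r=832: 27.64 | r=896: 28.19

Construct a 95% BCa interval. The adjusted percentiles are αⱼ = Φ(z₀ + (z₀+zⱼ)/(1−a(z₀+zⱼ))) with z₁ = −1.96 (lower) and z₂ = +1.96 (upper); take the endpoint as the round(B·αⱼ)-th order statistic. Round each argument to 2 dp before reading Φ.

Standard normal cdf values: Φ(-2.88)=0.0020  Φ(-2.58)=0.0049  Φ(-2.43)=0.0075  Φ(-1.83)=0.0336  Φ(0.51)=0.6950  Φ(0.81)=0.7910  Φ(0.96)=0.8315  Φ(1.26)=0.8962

Lower: z₀ + z₁ = -0.393 + (-1.960) = -2.353; 1 − a(z₀+z₁) = 1 − (0.033)(-2.353) = 1.0776; argument = -0.393 + (-2.353)/1.0776 = -2.5765 → -2.58.
α₁ = Φ(-2.58) = 0.0049; rank = round(1000 × 0.0049) = 5; θ*₍5₎ = 21.09.
Upper: z₀ + z₂ = 1.567; 1 − a(z₀+z₂) = 0.9483; argument = 1.2594 → 1.26; α₂ = 0.8962; rank = 896; θ*₍896₎ = 28.19.

(21.09, 28.19)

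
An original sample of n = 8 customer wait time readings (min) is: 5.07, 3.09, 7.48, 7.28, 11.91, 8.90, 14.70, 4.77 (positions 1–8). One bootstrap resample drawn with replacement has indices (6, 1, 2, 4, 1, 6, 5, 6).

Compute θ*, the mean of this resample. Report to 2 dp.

Resample values: 8.90, 5.07, 3.09, 7.28, 5.07, 8.90, 11.91, 8.90.
Mean = (8.90 + 5.07 + 3.09 + 7.28 + 5.07 + 8.90 + 11.91 + 8.90) / 8 = 59.120 / 8 = 7.39

θ* = 7.39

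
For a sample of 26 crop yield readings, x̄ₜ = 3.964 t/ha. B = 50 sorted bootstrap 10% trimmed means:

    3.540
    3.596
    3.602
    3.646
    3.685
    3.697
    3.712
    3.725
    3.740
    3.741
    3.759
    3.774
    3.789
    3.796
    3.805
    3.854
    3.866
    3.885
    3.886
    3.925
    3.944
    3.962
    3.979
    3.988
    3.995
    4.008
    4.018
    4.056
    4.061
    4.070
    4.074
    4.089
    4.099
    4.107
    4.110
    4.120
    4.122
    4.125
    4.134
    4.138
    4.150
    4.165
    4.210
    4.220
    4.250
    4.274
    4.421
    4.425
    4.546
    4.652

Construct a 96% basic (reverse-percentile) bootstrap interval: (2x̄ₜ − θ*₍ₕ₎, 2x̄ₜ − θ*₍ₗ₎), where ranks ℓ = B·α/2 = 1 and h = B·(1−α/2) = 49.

Percentile endpoints at ranks 1 and 49: θ*₍1₎ = 3.540, θ*₍49₎ = 4.546.
Basic interval reflects these around x̄ₜ:
  lower = 2 × 3.964 − 4.546 = 3.382
  upper = 2 × 3.964 − 3.540 = 4.388

(3.382, 4.388)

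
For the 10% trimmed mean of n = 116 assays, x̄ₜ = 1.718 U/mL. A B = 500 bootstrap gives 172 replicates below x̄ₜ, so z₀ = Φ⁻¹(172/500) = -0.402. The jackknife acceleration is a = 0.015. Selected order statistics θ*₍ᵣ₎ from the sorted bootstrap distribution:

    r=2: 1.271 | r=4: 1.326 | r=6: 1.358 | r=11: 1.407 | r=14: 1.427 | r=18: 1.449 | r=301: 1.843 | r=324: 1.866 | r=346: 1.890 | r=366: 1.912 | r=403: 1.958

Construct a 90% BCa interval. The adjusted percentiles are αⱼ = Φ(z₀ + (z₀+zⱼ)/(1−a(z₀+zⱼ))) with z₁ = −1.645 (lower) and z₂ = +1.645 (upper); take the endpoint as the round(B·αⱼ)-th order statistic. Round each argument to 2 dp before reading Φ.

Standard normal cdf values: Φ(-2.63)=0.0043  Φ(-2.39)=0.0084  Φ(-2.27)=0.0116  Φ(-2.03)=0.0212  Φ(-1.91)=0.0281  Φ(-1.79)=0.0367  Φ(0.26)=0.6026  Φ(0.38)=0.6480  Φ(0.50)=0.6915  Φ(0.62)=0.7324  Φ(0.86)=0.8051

(1.326, 1.958)

Lower: z₀ + z₁ = -0.402 + (-1.645) = -2.047; 1 − a(z₀+z₁) = 1 − (0.015)(-2.047) = 1.0307; argument = -0.402 + (-2.047)/1.0307 = -2.3880 → -2.39.
α₁ = Φ(-2.39) = 0.0084; rank = round(500 × 0.0084) = 4; θ*₍4₎ = 1.326.
Upper: z₀ + z₂ = 1.243; 1 − a(z₀+z₂) = 0.9814; argument = 0.8646 → 0.86; α₂ = 0.8051; rank = 403; θ*₍403₎ = 1.958.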